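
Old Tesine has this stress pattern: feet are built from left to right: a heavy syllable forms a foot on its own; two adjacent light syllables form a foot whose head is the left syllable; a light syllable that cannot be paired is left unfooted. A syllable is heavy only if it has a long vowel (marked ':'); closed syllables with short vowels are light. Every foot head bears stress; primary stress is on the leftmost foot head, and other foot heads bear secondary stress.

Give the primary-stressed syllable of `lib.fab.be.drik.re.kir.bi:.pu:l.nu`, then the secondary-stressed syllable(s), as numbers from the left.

primary 1, secondary 3, 5, 7, 8

Weights: 1 lib L, 2 fab L, 3 be L, 4 drik L, 5 re L, 6 kir L, 7 bi: H, 8 pu:l H, 9 nu L.
Parse left to right (heavy = foot alone; LL = one foot; stranded L unfooted): (ˈlib.fab) (ˈbe.drik) (ˈre.kir) (ˈbi:) (ˈpu:l) nu.
Foot heads: 1, 3, 5, 7, 8.
Primary stress on the leftmost head = syllable 1.
Secondary stress on 3, 5, 7, 8: ˈlib.fab.ˌbe.drik.ˌre.kir.ˌbi:.ˌpu:l.nu.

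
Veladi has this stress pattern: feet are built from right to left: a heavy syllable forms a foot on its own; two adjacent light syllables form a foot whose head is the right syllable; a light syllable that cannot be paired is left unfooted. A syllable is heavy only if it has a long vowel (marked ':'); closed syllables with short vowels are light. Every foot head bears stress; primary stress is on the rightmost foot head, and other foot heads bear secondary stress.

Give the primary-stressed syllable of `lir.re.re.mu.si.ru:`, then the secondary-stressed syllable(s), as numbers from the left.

primary 6, secondary 3, 5

Weights: 1 lir L, 2 re L, 3 re L, 4 mu L, 5 si L, 6 ru: H.
Parse right to left (heavy = foot alone; LL = one foot; stranded L unfooted): lir (re.ˈre) (mu.ˈsi) (ˈru:).
Foot heads: 3, 5, 6.
Primary stress on the rightmost head = syllable 6.
Secondary stress on 3, 5: lir.re.ˌre.mu.ˌsi.ˈru:.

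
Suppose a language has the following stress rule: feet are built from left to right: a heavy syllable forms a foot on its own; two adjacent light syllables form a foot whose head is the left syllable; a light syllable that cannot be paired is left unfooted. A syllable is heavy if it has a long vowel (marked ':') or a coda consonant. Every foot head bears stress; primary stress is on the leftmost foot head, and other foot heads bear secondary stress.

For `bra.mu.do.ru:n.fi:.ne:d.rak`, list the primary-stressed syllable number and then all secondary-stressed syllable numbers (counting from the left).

Weights: 1 bra L, 2 mu L, 3 do L, 4 ru:n H, 5 fi: H, 6 ne:d H, 7 rak H.
Parse left to right (heavy = foot alone; LL = one foot; stranded L unfooted): (ˈbra.mu) do (ˈru:n) (ˈfi:) (ˈne:d) (ˈrak).
Foot heads: 1, 4, 5, 6, 7.
Primary stress on the leftmost head = syllable 1.
Secondary stress on 4, 5, 6, 7: ˈbra.mu.do.ˌru:n.ˌfi:.ˌne:d.ˌrak.

primary 1, secondary 4, 5, 6, 7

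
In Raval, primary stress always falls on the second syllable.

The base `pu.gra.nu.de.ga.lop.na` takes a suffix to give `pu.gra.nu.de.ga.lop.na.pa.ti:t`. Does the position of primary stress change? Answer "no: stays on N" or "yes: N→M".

no: stays on 2

Base `pu.gra.nu.de.ga.lop.na` (7 syllables):
  The word has 7 syllables; the second syllable is syllable 2 (gra).
  → primary stress on syllable 2.
Suffixed `pu.gra.nu.de.ga.lop.na.pa.ti:t` (9 syllables):
  The word has 9 syllables; the second syllable is syllable 2 (gra).
  → primary stress on syllable 2.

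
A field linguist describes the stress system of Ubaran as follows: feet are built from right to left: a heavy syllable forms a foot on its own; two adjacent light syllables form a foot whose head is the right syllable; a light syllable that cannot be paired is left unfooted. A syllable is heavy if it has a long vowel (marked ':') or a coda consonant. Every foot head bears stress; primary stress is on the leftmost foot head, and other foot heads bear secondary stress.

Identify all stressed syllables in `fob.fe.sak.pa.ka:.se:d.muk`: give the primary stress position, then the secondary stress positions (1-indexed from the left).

primary 1, secondary 3, 5, 6, 7

Weights: 1 fob H, 2 fe L, 3 sak H, 4 pa L, 5 ka: H, 6 se:d H, 7 muk H.
Parse right to left (heavy = foot alone; LL = one foot; stranded L unfooted): (ˈfob) fe (ˈsak) pa (ˈka:) (ˈse:d) (ˈmuk).
Foot heads: 1, 3, 5, 6, 7.
Primary stress on the leftmost head = syllable 1.
Secondary stress on 3, 5, 6, 7: ˈfob.fe.ˌsak.pa.ˌka:.ˌse:d.ˌmuk.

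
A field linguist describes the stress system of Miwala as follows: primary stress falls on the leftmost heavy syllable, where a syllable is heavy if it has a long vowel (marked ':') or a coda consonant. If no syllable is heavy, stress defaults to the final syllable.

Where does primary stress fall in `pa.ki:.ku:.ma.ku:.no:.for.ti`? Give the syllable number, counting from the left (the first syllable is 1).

Weights: 1 pa L, 2 ki: H, 3 ku: H, 4 ma L, 5 ku: H, 6 no: H, 7 for H, 8 ti L.
Heavy syllables in the domain: 2, 3, 5, 6, 7. The leftmost is syllable 2 (ki:).
Primary stress: syllable 2 → pa.ˈki:.ku:.ma.ku:.no:.for.ti.

2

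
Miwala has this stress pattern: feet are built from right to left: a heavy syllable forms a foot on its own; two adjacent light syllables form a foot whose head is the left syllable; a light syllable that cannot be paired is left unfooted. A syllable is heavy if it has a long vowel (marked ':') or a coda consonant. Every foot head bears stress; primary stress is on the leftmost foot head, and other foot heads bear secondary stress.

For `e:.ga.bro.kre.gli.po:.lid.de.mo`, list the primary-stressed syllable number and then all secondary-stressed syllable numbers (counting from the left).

primary 1, secondary 2, 4, 6, 7, 8

Weights: 1 e: H, 2 ga L, 3 bro L, 4 kre L, 5 gli L, 6 po: H, 7 lid H, 8 de L, 9 mo L.
Parse right to left (heavy = foot alone; LL = one foot; stranded L unfooted): (ˈe:) (ˈga.bro) (ˈkre.gli) (ˈpo:) (ˈlid) (ˈde.mo).
Foot heads: 1, 2, 4, 6, 7, 8.
Primary stress on the leftmost head = syllable 1.
Secondary stress on 2, 4, 6, 7, 8: ˈe:.ˌga.bro.ˌkre.gli.ˌpo:.ˌlid.ˌde.mo.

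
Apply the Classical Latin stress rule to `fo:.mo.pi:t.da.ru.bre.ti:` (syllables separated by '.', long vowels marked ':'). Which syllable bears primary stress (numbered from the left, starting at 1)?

5

Classical Latin: stress the penult if heavy (long vowel or closed), else the antepenult.
Weights: 5 ru L, 6 bre L, 7 ti: H.
The penult (syllable 6, bre) is light, so stress falls on the antepenult (syllable 5, ru).
Stress on syllable 5: fo:.mo.pi:t.da.ˈru.bre.ti:.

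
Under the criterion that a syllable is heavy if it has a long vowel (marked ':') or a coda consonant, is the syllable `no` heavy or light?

`no`: short vowel, open (no coda). Short vowel, open → light.

light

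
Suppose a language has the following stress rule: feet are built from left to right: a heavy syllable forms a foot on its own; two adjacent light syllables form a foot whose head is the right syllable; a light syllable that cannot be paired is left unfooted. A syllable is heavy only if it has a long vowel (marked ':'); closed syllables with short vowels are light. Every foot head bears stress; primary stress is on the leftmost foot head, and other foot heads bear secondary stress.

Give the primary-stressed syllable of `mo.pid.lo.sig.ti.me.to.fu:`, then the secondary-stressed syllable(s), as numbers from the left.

Weights: 1 mo L, 2 pid L, 3 lo L, 4 sig L, 5 ti L, 6 me L, 7 to L, 8 fu: H.
Parse left to right (heavy = foot alone; LL = one foot; stranded L unfooted): (mo.ˈpid) (lo.ˈsig) (ti.ˈme) to (ˈfu:).
Foot heads: 2, 4, 6, 8.
Primary stress on the leftmost head = syllable 2.
Secondary stress on 4, 6, 8: mo.ˈpid.lo.ˌsig.ti.ˌme.to.ˌfu:.

primary 2, secondary 4, 6, 8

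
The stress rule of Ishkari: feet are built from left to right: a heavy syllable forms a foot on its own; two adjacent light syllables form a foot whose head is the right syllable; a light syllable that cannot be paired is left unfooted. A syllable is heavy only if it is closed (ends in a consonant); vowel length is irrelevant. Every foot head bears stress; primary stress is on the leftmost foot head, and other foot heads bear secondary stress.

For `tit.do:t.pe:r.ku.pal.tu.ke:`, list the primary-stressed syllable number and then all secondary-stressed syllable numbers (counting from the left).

Weights: 1 tit H, 2 do:t H, 3 pe:r H, 4 ku L, 5 pal H, 6 tu L, 7 ke: L.
Parse left to right (heavy = foot alone; LL = one foot; stranded L unfooted): (ˈtit) (ˈdo:t) (ˈpe:r) ku (ˈpal) (tu.ˈke:).
Foot heads: 1, 2, 3, 5, 7.
Primary stress on the leftmost head = syllable 1.
Secondary stress on 2, 3, 5, 7: ˈtit.ˌdo:t.ˌpe:r.ku.ˌpal.tu.ˌke:.

primary 1, secondary 2, 3, 5, 7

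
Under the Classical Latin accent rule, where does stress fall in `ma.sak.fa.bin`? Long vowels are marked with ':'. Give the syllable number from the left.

2

Classical Latin: stress the penult if heavy (long vowel or closed), else the antepenult.
Weights: 2 sak H, 3 fa L, 4 bin H.
The penult (syllable 3, fa) is light, so stress falls on the antepenult (syllable 2, sak).
Stress on syllable 2: ma.ˈsak.fa.bin.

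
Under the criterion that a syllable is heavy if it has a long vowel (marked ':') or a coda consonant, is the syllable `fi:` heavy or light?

heavy

`fi:`: long vowel, open (no coda). Long vowel → heavy.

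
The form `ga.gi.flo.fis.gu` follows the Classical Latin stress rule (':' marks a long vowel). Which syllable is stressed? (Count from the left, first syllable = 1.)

4

Classical Latin: stress the penult if heavy (long vowel or closed), else the antepenult.
Weights: 3 flo L, 4 fis H, 5 gu L.
The penult (syllable 4, fis) is heavy, so it takes stress.
Stress on syllable 4: ga.gi.flo.ˈfis.gu.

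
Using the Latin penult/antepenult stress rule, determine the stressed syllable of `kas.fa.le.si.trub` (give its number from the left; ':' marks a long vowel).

3

Classical Latin: stress the penult if heavy (long vowel or closed), else the antepenult.
Weights: 3 le L, 4 si L, 5 trub H.
The penult (syllable 4, si) is light, so stress falls on the antepenult (syllable 3, le).
Stress on syllable 3: kas.fa.ˈle.si.trub.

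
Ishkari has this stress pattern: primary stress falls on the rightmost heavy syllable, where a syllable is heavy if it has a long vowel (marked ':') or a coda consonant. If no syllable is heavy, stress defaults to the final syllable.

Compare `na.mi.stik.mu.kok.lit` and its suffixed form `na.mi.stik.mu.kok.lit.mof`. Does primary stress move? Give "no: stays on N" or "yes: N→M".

Base `na.mi.stik.mu.kok.lit` (6 syllables):
  Weights: 1 na L, 2 mi L, 3 stik H, 4 mu L, 5 kok H, 6 lit H.
  Heavy syllables in the domain: 3, 5, 6. The rightmost is syllable 6 (lit).
  → primary stress on syllable 6.
Suffixed `na.mi.stik.mu.kok.lit.mof` (7 syllables):
  Weights: 1 na L, 2 mi L, 3 stik H, 4 mu L, 5 kok H, 6 lit H, 7 mof H.
  Heavy syllables in the domain: 3, 5, 6, 7. The rightmost is syllable 7 (mof).
  → primary stress on syllable 7.

yes: 6→7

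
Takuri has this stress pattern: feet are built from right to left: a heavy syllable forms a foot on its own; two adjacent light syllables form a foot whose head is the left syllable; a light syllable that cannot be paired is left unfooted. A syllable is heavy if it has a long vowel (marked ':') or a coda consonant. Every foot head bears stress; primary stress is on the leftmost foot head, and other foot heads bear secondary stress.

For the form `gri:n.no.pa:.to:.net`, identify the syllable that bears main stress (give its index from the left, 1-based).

1

Weights: 1 gri:n H, 2 no L, 3 pa: H, 4 to: H, 5 net H.
Parse right to left (heavy = foot alone; LL = one foot; stranded L unfooted): (ˈgri:n) no (ˈpa:) (ˈto:) (ˈnet).
Foot heads: 1, 3, 4, 5.
Primary stress on the leftmost head = syllable 1.
Primary stress: syllable 1 → ˈgri:n.no.pa:.to:.net.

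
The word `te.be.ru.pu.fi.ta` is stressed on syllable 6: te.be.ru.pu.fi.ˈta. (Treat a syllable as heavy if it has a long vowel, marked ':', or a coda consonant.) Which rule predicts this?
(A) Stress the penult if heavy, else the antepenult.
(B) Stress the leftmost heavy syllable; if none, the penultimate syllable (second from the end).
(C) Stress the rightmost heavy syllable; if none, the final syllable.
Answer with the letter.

C

Rule A → syllable 4 (observed: 6).
Rule B → syllable 5 (observed: 6).
Rule C → syllable 6 ✓.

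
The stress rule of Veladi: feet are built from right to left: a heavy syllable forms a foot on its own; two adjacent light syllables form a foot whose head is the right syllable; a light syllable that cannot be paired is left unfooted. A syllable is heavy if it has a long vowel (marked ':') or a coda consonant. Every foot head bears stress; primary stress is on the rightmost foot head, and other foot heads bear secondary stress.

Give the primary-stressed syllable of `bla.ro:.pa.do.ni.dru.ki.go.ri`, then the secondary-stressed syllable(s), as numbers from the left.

primary 9, secondary 2, 5, 7

Weights: 1 bla L, 2 ro: H, 3 pa L, 4 do L, 5 ni L, 6 dru L, 7 ki L, 8 go L, 9 ri L.
Parse right to left (heavy = foot alone; LL = one foot; stranded L unfooted): bla (ˈro:) pa (do.ˈni) (dru.ˈki) (go.ˈri).
Foot heads: 2, 5, 7, 9.
Primary stress on the rightmost head = syllable 9.
Secondary stress on 2, 5, 7: bla.ˌro:.pa.do.ˌni.dru.ˌki.go.ˈri.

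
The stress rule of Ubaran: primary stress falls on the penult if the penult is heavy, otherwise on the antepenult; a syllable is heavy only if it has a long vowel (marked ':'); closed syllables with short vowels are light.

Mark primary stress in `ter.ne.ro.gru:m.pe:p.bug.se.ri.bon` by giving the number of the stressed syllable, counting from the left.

7

Weights: 7 se L, 8 ri L, 9 bon L.
The penult (syllable 8, ri) is light, so stress falls on the antepenult (syllable 7, se).
Primary stress: syllable 7 → ter.ne.ro.gru:m.pe:p.bug.ˈse.ri.bon.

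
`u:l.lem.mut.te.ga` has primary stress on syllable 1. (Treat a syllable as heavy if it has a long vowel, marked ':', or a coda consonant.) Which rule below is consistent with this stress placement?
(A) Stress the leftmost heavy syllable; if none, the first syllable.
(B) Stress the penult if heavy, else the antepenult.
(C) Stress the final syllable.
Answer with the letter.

Rule A → syllable 1 ✓.
Rule B → syllable 3 (observed: 1).
Rule C → syllable 5 (observed: 1).

A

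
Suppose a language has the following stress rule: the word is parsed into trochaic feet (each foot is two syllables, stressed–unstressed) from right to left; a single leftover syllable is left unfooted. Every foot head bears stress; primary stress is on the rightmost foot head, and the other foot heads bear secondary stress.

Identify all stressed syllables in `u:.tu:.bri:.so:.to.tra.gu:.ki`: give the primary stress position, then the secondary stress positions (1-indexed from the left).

primary 7, secondary 1, 3, 5

Parse right to left into trochaic (ˈσσ) feet: (ˈu:.tu:) (ˈbri:.so:) (ˈto.tra) (ˈgu:.ki).
Foot heads (stressed positions): 1, 3, 5, 7.
End Rule Rightmost: primary stress on the rightmost head = syllable 7.
Secondary stress on 1, 3, 5: ˌu:.tu:.ˌbri:.so:.ˌto.tra.ˈgu:.ki.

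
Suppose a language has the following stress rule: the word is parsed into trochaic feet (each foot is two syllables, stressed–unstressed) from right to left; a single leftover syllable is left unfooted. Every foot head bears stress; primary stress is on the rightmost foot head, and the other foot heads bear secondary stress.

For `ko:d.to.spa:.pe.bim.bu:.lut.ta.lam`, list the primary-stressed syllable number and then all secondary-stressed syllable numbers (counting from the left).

Parse right to left into trochaic (ˈσσ) feet: ko:d (ˈto.spa:) (ˈpe.bim) (ˈbu:.lut) (ˈta.lam). Syllable 1 is left unfooted.
Foot heads (stressed positions): 2, 4, 6, 8.
End Rule Rightmost: primary stress on the rightmost head = syllable 8.
Secondary stress on 2, 4, 6: ko:d.ˌto.spa:.ˌpe.bim.ˌbu:.lut.ˈta.lam.

primary 8, secondary 2, 4, 6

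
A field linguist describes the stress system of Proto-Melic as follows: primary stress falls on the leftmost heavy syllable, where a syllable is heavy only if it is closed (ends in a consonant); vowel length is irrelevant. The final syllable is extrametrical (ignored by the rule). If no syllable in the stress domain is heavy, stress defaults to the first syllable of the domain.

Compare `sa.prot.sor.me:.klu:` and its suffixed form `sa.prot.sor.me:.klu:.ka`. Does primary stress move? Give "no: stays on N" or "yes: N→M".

no: stays on 2

Base `sa.prot.sor.me:.klu:` (5 syllables):
  The final syllable (5, klu:) is extrametrical; the stress domain is syllables 1–4.
  Weights: 1 sa L, 2 prot H, 3 sor H, 4 me: L.
  Heavy syllables in the domain: 2, 3. The leftmost is syllable 2 (prot).
  → primary stress on syllable 2.
Suffixed `sa.prot.sor.me:.klu:.ka` (6 syllables):
  The final syllable (6, ka) is extrametrical; the stress domain is syllables 1–5.
  Weights: 1 sa L, 2 prot H, 3 sor H, 4 me: L, 5 klu: L.
  Heavy syllables in the domain: 2, 3. The leftmost is syllable 2 (prot).
  → primary stress on syllable 2.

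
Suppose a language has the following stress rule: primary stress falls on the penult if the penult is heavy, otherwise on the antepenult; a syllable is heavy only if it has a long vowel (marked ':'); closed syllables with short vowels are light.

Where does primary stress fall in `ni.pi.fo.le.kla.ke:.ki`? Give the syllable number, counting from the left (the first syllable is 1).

6

Weights: 5 kla L, 6 ke: H, 7 ki L.
The penult (syllable 6, ke:) is heavy, so it takes stress.
Primary stress: syllable 6 → ni.pi.fo.le.kla.ˈke:.ki.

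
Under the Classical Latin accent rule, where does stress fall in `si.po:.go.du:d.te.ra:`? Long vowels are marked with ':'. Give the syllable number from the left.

4

Classical Latin: stress the penult if heavy (long vowel or closed), else the antepenult.
Weights: 4 du:d H, 5 te L, 6 ra: H.
The penult (syllable 5, te) is light, so stress falls on the antepenult (syllable 4, du:d).
Stress on syllable 4: si.po:.go.ˈdu:d.te.ra:.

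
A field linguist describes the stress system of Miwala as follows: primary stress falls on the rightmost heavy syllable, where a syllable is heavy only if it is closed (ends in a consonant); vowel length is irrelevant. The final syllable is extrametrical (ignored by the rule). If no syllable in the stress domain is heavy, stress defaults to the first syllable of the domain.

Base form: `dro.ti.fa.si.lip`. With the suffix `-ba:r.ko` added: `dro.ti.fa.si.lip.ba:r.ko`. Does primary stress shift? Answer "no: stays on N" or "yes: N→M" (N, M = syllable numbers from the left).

Base `dro.ti.fa.si.lip` (5 syllables):
  The final syllable (5, lip) is extrametrical; the stress domain is syllables 1–4.
  Weights: 1 dro L, 2 ti L, 3 fa L, 4 si L.
  No heavy syllable in the domain; default to the first syllable of the domain = syllable 1.
  → primary stress on syllable 1.
Suffixed `dro.ti.fa.si.lip.ba:r.ko` (7 syllables):
  The final syllable (7, ko) is extrametrical; the stress domain is syllables 1–6.
  Weights: 1 dro L, 2 ti L, 3 fa L, 4 si L, 5 lip H, 6 ba:r H.
  Heavy syllables in the domain: 5, 6. The rightmost is syllable 6 (ba:r).
  → primary stress on syllable 6.

yes: 1→6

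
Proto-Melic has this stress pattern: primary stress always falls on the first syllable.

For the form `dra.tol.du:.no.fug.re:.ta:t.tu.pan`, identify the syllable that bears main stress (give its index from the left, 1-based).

The word has 9 syllables; the first syllable is syllable 1 (dra).
Primary stress: syllable 1 → ˈdra.tol.du:.no.fug.re:.ta:t.tu.pan.

1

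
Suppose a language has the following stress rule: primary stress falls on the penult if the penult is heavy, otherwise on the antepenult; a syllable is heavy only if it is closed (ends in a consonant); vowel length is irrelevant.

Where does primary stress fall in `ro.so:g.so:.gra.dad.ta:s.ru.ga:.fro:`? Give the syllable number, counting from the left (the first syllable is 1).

7

Weights: 7 ru L, 8 ga: L, 9 fro: L.
The penult (syllable 8, ga:) is light, so stress falls on the antepenult (syllable 7, ru).
Primary stress: syllable 7 → ro.so:g.so:.gra.dad.ta:s.ˈru.ga:.fro:.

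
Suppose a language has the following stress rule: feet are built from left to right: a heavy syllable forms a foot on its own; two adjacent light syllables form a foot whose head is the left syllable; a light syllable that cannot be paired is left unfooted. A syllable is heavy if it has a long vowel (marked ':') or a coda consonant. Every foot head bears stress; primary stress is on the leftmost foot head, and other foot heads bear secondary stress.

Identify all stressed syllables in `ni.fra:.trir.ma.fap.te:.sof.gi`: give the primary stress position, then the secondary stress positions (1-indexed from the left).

primary 2, secondary 3, 5, 6, 7

Weights: 1 ni L, 2 fra: H, 3 trir H, 4 ma L, 5 fap H, 6 te: H, 7 sof H, 8 gi L.
Parse left to right (heavy = foot alone; LL = one foot; stranded L unfooted): ni (ˈfra:) (ˈtrir) ma (ˈfap) (ˈte:) (ˈsof) gi.
Foot heads: 2, 3, 5, 6, 7.
Primary stress on the leftmost head = syllable 2.
Secondary stress on 3, 5, 6, 7: ni.ˈfra:.ˌtrir.ma.ˌfap.ˌte:.ˌsof.gi.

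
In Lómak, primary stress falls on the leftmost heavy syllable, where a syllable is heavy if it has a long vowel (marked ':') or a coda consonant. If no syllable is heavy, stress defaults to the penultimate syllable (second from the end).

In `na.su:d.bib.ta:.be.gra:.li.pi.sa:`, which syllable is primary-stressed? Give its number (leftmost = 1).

Weights: 1 na L, 2 su:d H, 3 bib H, 4 ta: H, 5 be L, 6 gra: H, 7 li L, 8 pi L, 9 sa: H.
Heavy syllables in the domain: 2, 3, 4, 6, 9. The leftmost is syllable 2 (su:d).
Primary stress: syllable 2 → na.ˈsu:d.bib.ta:.be.gra:.li.pi.sa:.

2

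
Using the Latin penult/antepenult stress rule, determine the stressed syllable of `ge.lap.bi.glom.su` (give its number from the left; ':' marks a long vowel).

Classical Latin: stress the penult if heavy (long vowel or closed), else the antepenult.
Weights: 3 bi L, 4 glom H, 5 su L.
The penult (syllable 4, glom) is heavy, so it takes stress.
Stress on syllable 4: ge.lap.bi.ˈglom.su.

4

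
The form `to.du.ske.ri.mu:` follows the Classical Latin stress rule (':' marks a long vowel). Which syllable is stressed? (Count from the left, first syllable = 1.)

3

Classical Latin: stress the penult if heavy (long vowel or closed), else the antepenult.
Weights: 3 ske L, 4 ri L, 5 mu: H.
The penult (syllable 4, ri) is light, so stress falls on the antepenult (syllable 3, ske).
Stress on syllable 3: to.du.ˈske.ri.mu:.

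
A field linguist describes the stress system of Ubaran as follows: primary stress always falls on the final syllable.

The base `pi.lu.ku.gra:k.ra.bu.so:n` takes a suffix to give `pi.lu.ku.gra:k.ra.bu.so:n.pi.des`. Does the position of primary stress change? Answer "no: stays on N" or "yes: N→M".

Base `pi.lu.ku.gra:k.ra.bu.so:n` (7 syllables):
  The word has 7 syllables; the final syllable is syllable 7 (so:n).
  → primary stress on syllable 7.
Suffixed `pi.lu.ku.gra:k.ra.bu.so:n.pi.des` (9 syllables):
  The word has 9 syllables; the final syllable is syllable 9 (des).
  → primary stress on syllable 9.

yes: 7→9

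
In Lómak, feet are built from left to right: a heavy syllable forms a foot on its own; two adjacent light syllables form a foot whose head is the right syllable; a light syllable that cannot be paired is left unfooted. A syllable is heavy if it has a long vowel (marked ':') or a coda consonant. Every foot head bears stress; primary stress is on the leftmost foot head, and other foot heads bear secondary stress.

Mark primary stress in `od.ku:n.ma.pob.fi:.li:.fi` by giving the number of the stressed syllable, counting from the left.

1

Weights: 1 od H, 2 ku:n H, 3 ma L, 4 pob H, 5 fi: H, 6 li: H, 7 fi L.
Parse left to right (heavy = foot alone; LL = one foot; stranded L unfooted): (ˈod) (ˈku:n) ma (ˈpob) (ˈfi:) (ˈli:) fi.
Foot heads: 1, 2, 4, 5, 6.
Primary stress on the leftmost head = syllable 1.
Primary stress: syllable 1 → ˈod.ku:n.ma.pob.fi:.li:.fi.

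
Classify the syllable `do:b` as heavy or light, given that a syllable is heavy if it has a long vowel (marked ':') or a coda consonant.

heavy

`do:b`: long vowel, closed (coda /b/). Long vowel and closed → heavy.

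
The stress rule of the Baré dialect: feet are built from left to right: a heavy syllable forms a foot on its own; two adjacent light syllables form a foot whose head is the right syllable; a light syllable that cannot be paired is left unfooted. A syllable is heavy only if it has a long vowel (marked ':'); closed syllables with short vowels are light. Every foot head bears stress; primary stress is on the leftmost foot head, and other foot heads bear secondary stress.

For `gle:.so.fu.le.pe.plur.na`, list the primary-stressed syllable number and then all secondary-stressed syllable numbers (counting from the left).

primary 1, secondary 3, 5, 7

Weights: 1 gle: H, 2 so L, 3 fu L, 4 le L, 5 pe L, 6 plur L, 7 na L.
Parse left to right (heavy = foot alone; LL = one foot; stranded L unfooted): (ˈgle:) (so.ˈfu) (le.ˈpe) (plur.ˈna).
Foot heads: 1, 3, 5, 7.
Primary stress on the leftmost head = syllable 1.
Secondary stress on 3, 5, 7: ˈgle:.so.ˌfu.le.ˌpe.plur.ˌna.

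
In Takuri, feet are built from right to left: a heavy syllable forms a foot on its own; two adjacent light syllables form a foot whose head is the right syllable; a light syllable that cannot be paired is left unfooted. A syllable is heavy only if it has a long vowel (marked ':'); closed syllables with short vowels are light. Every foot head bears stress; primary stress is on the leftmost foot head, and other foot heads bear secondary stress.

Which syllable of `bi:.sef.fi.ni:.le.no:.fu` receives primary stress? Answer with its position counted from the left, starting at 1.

Weights: 1 bi: H, 2 sef L, 3 fi L, 4 ni: H, 5 le L, 6 no: H, 7 fu L.
Parse right to left (heavy = foot alone; LL = one foot; stranded L unfooted): (ˈbi:) (sef.ˈfi) (ˈni:) le (ˈno:) fu.
Foot heads: 1, 3, 4, 6.
Primary stress on the leftmost head = syllable 1.
Primary stress: syllable 1 → ˈbi:.sef.fi.ni:.le.no:.fu.

1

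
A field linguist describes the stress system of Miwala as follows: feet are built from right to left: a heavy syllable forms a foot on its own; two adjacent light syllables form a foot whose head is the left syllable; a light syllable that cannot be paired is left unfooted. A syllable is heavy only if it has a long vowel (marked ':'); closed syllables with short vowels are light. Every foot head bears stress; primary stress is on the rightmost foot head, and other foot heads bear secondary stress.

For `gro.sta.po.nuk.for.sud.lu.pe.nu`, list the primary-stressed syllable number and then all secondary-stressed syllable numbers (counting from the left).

primary 8, secondary 2, 4, 6

Weights: 1 gro L, 2 sta L, 3 po L, 4 nuk L, 5 for L, 6 sud L, 7 lu L, 8 pe L, 9 nu L.
Parse right to left (heavy = foot alone; LL = one foot; stranded L unfooted): gro (ˈsta.po) (ˈnuk.for) (ˈsud.lu) (ˈpe.nu).
Foot heads: 2, 4, 6, 8.
Primary stress on the rightmost head = syllable 8.
Secondary stress on 2, 4, 6: gro.ˌsta.po.ˌnuk.for.ˌsud.lu.ˈpe.nu.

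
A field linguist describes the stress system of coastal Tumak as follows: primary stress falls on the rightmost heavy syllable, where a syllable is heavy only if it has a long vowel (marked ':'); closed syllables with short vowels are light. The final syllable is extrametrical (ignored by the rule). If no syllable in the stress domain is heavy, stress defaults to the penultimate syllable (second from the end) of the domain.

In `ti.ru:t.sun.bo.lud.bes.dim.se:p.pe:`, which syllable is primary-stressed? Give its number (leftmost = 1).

8

The final syllable (9, pe:) is extrametrical; the stress domain is syllables 1–8.
Weights: 1 ti L, 2 ru:t H, 3 sun L, 4 bo L, 5 lud L, 6 bes L, 7 dim L, 8 se:p H.
Heavy syllables in the domain: 2, 8. The rightmost is syllable 8 (se:p).
Primary stress: syllable 8 → ti.ru:t.sun.bo.lud.bes.dim.ˈse:p.pe:.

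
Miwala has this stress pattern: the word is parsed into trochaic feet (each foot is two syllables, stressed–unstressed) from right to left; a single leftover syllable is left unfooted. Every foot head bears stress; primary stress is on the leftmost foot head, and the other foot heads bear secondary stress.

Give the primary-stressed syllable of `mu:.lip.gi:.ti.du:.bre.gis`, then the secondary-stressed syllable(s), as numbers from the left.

Parse right to left into trochaic (ˈσσ) feet: mu: (ˈlip.gi:) (ˈti.du:) (ˈbre.gis). Syllable 1 is left unfooted.
Foot heads (stressed positions): 2, 4, 6.
End Rule Leftmost: primary stress on the leftmost head = syllable 2.
Secondary stress on 4, 6: mu:.ˈlip.gi:.ˌti.du:.ˌbre.gis.

primary 2, secondary 4, 6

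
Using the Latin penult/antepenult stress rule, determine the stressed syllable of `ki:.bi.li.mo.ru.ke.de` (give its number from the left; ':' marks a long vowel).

Classical Latin: stress the penult if heavy (long vowel or closed), else the antepenult.
Weights: 5 ru L, 6 ke L, 7 de L.
The penult (syllable 6, ke) is light, so stress falls on the antepenult (syllable 5, ru).
Stress on syllable 5: ki:.bi.li.mo.ˈru.ke.de.

5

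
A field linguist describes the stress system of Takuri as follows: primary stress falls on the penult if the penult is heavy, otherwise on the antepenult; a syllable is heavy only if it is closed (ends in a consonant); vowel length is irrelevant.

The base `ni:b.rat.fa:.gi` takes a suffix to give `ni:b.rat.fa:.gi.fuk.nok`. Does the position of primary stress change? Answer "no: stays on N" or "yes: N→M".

yes: 2→5

Base `ni:b.rat.fa:.gi` (4 syllables):
  Weights: 2 rat H, 3 fa: L, 4 gi L.
  The penult (syllable 3, fa:) is light, so stress falls on the antepenult (syllable 2, rat).
  → primary stress on syllable 2.
Suffixed `ni:b.rat.fa:.gi.fuk.nok` (6 syllables):
  Weights: 4 gi L, 5 fuk H, 6 nok H.
  The penult (syllable 5, fuk) is heavy, so it takes stress.
  → primary stress on syllable 5.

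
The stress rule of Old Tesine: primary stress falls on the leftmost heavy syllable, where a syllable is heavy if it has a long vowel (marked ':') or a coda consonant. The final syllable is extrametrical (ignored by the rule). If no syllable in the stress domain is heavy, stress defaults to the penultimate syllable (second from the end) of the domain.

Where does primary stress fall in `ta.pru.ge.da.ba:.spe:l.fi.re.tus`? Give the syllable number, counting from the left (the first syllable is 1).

The final syllable (9, tus) is extrametrical; the stress domain is syllables 1–8.
Weights: 1 ta L, 2 pru L, 3 ge L, 4 da L, 5 ba: H, 6 spe:l H, 7 fi L, 8 re L.
Heavy syllables in the domain: 5, 6. The leftmost is syllable 5 (ba:).
Primary stress: syllable 5 → ta.pru.ge.da.ˈba:.spe:l.fi.re.tus.

5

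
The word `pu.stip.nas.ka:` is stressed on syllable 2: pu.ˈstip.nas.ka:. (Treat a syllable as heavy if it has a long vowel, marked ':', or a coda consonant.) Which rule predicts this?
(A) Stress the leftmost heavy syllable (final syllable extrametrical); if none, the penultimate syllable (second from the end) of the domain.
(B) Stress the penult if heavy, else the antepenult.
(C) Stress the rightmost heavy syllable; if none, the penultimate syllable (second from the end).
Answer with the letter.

A

Rule A → syllable 2 ✓.
Rule B → syllable 3 (observed: 2).
Rule C → syllable 4 (observed: 2).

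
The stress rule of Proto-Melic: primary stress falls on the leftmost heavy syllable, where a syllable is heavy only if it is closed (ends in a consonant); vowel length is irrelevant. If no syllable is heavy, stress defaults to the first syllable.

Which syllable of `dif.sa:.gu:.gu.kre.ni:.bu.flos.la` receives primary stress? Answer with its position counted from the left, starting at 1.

1

Weights: 1 dif H, 2 sa: L, 3 gu: L, 4 gu L, 5 kre L, 6 ni: L, 7 bu L, 8 flos H, 9 la L.
Heavy syllables in the domain: 1, 8. The leftmost is syllable 1 (dif).
Primary stress: syllable 1 → ˈdif.sa:.gu:.gu.kre.ni:.bu.flos.la.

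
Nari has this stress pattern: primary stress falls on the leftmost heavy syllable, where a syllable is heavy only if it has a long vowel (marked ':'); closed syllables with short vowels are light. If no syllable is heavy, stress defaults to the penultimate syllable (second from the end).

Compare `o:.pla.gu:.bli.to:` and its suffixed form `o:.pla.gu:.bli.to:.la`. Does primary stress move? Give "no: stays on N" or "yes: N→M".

Base `o:.pla.gu:.bli.to:` (5 syllables):
  Weights: 1 o: H, 2 pla L, 3 gu: H, 4 bli L, 5 to: H.
  Heavy syllables in the domain: 1, 3, 5. The leftmost is syllable 1 (o:).
  → primary stress on syllable 1.
Suffixed `o:.pla.gu:.bli.to:.la` (6 syllables):
  Weights: 1 o: H, 2 pla L, 3 gu: H, 4 bli L, 5 to: H, 6 la L.
  Heavy syllables in the domain: 1, 3, 5. The leftmost is syllable 1 (o:).
  → primary stress on syllable 1.

no: stays on 1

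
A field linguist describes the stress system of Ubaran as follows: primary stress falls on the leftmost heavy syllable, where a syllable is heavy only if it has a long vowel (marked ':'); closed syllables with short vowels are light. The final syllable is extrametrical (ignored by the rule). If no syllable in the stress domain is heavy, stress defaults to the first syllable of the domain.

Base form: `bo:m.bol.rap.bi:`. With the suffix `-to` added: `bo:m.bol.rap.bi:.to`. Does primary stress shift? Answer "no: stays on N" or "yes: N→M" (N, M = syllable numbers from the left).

no: stays on 1

Base `bo:m.bol.rap.bi:` (4 syllables):
  The final syllable (4, bi:) is extrametrical; the stress domain is syllables 1–3.
  Weights: 1 bo:m H, 2 bol L, 3 rap L.
  Heavy syllables in the domain: 1. The leftmost is syllable 1 (bo:m).
  → primary stress on syllable 1.
Suffixed `bo:m.bol.rap.bi:.to` (5 syllables):
  The final syllable (5, to) is extrametrical; the stress domain is syllables 1–4.
  Weights: 1 bo:m H, 2 bol L, 3 rap L, 4 bi: H.
  Heavy syllables in the domain: 1, 4. The leftmost is syllable 1 (bo:m).
  → primary stress on syllable 1.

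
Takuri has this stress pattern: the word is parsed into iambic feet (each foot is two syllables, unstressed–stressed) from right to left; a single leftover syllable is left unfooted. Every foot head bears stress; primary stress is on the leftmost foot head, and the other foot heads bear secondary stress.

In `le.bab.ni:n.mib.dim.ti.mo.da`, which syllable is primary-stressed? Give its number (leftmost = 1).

2

Parse right to left into iambic (σˈσ) feet: (le.ˈbab) (ni:n.ˈmib) (dim.ˈti) (mo.ˈda).
Foot heads (stressed positions): 2, 4, 6, 8.
End Rule Leftmost: primary stress on the leftmost head = syllable 2.
Primary stress: syllable 2 → le.ˈbab.ni:n.mib.dim.ti.mo.da.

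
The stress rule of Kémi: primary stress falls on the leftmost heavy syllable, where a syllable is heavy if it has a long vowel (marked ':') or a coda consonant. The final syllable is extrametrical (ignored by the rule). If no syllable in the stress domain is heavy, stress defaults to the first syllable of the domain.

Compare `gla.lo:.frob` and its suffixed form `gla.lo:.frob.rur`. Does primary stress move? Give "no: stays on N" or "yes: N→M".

no: stays on 2

Base `gla.lo:.frob` (3 syllables):
  The final syllable (3, frob) is extrametrical; the stress domain is syllables 1–2.
  Weights: 1 gla L, 2 lo: H.
  Heavy syllables in the domain: 2. The leftmost is syllable 2 (lo:).
  → primary stress on syllable 2.
Suffixed `gla.lo:.frob.rur` (4 syllables):
  The final syllable (4, rur) is extrametrical; the stress domain is syllables 1–3.
  Weights: 1 gla L, 2 lo: H, 3 frob H.
  Heavy syllables in the domain: 2, 3. The leftmost is syllable 2 (lo:).
  → primary stress on syllable 2.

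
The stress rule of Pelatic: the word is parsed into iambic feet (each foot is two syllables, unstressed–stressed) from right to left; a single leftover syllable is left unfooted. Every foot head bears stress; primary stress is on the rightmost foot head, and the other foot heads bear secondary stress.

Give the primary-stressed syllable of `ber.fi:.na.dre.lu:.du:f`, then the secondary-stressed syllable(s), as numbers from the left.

primary 6, secondary 2, 4

Parse right to left into iambic (σˈσ) feet: (ber.ˈfi:) (na.ˈdre) (lu:.ˈdu:f).
Foot heads (stressed positions): 2, 4, 6.
End Rule Rightmost: primary stress on the rightmost head = syllable 6.
Secondary stress on 2, 4: ber.ˌfi:.na.ˌdre.lu:.ˈdu:f.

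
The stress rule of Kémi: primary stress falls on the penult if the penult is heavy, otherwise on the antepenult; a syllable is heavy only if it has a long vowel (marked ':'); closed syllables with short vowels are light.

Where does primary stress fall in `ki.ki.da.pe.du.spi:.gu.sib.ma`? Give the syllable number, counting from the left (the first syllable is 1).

Weights: 7 gu L, 8 sib L, 9 ma L.
The penult (syllable 8, sib) is light, so stress falls on the antepenult (syllable 7, gu).
Primary stress: syllable 7 → ki.ki.da.pe.du.spi:.ˈgu.sib.ma.

7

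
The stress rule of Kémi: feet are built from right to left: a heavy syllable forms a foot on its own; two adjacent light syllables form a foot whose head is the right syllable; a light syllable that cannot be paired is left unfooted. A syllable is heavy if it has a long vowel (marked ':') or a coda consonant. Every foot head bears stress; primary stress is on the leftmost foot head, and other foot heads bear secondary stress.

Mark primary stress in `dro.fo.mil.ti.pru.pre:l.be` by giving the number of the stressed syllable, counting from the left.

Weights: 1 dro L, 2 fo L, 3 mil H, 4 ti L, 5 pru L, 6 pre:l H, 7 be L.
Parse right to left (heavy = foot alone; LL = one foot; stranded L unfooted): (dro.ˈfo) (ˈmil) (ti.ˈpru) (ˈpre:l) be.
Foot heads: 2, 3, 5, 6.
Primary stress on the leftmost head = syllable 2.
Primary stress: syllable 2 → dro.ˈfo.mil.ti.pru.pre:l.be.

2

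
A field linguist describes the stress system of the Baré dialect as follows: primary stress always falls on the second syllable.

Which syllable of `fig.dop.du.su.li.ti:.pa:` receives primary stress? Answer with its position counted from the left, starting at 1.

2

The word has 7 syllables; the second syllable is syllable 2 (dop).
Primary stress: syllable 2 → fig.ˈdop.du.su.li.ti:.pa:.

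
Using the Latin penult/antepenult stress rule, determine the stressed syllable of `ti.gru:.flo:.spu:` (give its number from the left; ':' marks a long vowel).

Classical Latin: stress the penult if heavy (long vowel or closed), else the antepenult.
Weights: 2 gru: H, 3 flo: H, 4 spu: H.
The penult (syllable 3, flo:) is heavy, so it takes stress.
Stress on syllable 3: ti.gru:.ˈflo:.spu:.

3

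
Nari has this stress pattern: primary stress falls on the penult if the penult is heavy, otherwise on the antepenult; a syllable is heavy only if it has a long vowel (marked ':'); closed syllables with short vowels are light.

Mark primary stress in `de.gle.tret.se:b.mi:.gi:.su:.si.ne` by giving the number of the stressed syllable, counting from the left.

7

Weights: 7 su: H, 8 si L, 9 ne L.
The penult (syllable 8, si) is light, so stress falls on the antepenult (syllable 7, su:).
Primary stress: syllable 7 → de.gle.tret.se:b.mi:.gi:.ˈsu:.si.ne.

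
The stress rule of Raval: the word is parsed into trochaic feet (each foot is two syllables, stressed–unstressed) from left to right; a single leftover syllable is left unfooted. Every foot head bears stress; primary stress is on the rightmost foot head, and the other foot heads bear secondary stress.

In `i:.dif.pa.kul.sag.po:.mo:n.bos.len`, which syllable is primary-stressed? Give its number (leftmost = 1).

Parse left to right into trochaic (ˈσσ) feet: (ˈi:.dif) (ˈpa.kul) (ˈsag.po:) (ˈmo:n.bos) len. Syllable 9 is left unfooted.
Foot heads (stressed positions): 1, 3, 5, 7.
End Rule Rightmost: primary stress on the rightmost head = syllable 7.
Primary stress: syllable 7 → i:.dif.pa.kul.sag.po:.ˈmo:n.bos.len.

7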